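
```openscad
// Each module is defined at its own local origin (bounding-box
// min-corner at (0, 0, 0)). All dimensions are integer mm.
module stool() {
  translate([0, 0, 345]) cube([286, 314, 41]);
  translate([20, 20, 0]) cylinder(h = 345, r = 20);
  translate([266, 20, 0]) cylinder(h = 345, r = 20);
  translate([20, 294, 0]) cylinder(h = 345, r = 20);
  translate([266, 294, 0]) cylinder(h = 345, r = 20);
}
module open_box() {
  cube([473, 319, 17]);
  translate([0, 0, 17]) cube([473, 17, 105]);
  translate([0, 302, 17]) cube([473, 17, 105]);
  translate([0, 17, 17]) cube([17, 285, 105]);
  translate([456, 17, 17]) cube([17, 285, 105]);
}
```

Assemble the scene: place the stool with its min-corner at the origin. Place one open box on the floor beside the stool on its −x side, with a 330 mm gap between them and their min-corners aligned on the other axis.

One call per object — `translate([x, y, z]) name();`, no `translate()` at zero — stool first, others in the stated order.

stool();
translate([-803, 0, 0]) open_box();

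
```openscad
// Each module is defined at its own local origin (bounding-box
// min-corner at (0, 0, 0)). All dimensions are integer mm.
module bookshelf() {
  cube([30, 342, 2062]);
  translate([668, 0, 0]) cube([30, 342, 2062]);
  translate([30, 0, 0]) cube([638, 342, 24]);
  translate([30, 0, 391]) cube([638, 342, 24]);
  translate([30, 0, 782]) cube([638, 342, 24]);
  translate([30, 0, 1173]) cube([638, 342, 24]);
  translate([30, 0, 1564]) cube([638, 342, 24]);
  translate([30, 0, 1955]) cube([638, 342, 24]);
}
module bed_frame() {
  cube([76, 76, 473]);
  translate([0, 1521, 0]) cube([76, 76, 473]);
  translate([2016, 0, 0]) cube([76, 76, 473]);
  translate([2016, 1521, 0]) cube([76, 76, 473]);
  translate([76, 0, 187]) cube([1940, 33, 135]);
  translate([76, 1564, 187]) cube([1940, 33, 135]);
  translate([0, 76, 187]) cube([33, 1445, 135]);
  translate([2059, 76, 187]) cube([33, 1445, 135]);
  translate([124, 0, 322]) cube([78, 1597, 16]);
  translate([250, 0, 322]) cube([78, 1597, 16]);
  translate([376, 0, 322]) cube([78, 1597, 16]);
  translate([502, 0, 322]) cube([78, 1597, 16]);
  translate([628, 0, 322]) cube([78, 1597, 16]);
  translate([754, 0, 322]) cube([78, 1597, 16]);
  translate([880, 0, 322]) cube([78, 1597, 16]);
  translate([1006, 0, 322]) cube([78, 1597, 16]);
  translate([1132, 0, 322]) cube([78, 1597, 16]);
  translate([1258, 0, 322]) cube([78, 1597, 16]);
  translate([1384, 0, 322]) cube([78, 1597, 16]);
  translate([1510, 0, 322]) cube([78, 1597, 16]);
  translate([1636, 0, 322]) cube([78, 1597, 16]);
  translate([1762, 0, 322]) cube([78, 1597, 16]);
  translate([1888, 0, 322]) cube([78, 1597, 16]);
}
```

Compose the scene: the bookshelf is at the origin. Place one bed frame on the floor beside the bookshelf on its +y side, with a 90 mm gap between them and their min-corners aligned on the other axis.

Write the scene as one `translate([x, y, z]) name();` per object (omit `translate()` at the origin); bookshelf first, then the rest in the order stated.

bookshelf();
translate([0, 432, 0]) bed_frame();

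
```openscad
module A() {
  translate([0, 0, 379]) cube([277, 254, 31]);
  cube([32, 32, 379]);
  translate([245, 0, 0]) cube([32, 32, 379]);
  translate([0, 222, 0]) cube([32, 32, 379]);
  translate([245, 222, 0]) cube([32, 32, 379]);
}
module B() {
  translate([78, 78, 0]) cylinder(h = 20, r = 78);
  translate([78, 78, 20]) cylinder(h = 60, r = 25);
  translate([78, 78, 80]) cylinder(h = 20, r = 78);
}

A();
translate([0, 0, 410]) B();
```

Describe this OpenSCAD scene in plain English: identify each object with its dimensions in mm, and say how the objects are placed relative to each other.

A is a four-legged stool. The seat is a 277×254×31 mm slab whose top surface is at z = 410 mm; four square legs, each 32×32 mm in cross-section, run from the floor (z = 0) to the underside of the seat, each flush with a corner of the seat.

B is a spool: two coaxial disc flanges of radius 78 mm and thickness 20 mm, joined by a core cylinder of radius 25 mm and height 60 mm. The lower flange rests on z = 0 and the three cylinders share a vertical axis.

The spool is on top of the stool.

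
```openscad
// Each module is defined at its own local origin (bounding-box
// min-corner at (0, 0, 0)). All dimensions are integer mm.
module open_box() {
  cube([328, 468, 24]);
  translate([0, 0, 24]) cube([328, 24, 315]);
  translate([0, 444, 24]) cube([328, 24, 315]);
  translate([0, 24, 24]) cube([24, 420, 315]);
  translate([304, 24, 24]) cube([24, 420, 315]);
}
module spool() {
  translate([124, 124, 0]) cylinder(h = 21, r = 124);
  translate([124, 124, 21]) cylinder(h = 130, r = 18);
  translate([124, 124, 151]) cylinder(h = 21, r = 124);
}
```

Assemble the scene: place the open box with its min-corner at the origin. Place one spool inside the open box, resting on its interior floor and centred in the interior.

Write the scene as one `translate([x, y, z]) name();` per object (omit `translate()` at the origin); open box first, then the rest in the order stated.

open_box();
translate([40, 110, 24]) spool();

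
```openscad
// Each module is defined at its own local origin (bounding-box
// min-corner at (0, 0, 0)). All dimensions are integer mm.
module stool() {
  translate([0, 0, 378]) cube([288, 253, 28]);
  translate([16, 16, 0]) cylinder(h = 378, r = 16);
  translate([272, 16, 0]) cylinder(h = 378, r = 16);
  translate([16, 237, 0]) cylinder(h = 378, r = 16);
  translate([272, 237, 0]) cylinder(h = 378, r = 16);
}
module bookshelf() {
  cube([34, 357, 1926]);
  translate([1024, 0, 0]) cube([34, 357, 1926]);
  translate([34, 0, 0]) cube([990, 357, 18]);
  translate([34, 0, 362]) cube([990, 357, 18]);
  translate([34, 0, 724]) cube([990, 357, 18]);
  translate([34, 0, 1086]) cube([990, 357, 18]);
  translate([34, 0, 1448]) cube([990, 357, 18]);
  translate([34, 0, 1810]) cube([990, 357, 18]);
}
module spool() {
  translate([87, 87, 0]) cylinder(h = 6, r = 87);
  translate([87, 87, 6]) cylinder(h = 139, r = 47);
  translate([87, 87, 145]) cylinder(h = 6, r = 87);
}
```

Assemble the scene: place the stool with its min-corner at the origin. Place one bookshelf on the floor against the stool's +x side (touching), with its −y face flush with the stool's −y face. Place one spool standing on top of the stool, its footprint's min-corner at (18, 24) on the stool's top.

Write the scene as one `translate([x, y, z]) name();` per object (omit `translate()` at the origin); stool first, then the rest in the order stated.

stool();
translate([288, 0, 0]) bookshelf();
translate([18, 24, 406]) spool();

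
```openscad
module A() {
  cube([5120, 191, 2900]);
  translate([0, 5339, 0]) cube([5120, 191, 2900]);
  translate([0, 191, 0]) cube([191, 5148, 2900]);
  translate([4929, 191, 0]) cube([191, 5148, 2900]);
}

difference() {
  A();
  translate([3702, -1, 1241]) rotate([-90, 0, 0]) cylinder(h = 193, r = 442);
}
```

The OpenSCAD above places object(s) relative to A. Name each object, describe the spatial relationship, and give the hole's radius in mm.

The subtracted cylinder has r = 442 mm.

A is a house frame. The house frame has a circular hole through its front wall. The hole's radius is 442 mm.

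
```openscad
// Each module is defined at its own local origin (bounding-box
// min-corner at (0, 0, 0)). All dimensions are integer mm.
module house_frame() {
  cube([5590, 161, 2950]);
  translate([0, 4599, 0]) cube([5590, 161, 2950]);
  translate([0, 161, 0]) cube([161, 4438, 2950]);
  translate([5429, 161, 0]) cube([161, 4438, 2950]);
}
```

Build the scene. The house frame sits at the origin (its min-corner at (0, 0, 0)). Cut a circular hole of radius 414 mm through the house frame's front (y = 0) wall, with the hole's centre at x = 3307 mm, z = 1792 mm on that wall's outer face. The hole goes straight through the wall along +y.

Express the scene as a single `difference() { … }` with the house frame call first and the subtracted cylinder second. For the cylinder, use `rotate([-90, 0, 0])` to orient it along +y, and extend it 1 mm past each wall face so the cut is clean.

difference() {
  house_frame();
  translate([3307, -1, 1792]) rotate([-90, 0, 0]) cylinder(h = 163, r = 414);
}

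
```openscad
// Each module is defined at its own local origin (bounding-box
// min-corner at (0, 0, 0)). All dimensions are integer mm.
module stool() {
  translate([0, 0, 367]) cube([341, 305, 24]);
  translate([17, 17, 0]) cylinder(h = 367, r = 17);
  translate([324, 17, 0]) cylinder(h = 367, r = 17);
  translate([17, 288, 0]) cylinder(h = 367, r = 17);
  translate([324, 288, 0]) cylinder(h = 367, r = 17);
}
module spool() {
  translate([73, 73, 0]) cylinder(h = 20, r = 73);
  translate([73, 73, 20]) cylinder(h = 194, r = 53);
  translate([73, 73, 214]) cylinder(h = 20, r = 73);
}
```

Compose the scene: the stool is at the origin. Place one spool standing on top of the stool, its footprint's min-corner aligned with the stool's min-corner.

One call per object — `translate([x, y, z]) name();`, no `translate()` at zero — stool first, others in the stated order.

stool();
translate([0, 0, 391]) spool();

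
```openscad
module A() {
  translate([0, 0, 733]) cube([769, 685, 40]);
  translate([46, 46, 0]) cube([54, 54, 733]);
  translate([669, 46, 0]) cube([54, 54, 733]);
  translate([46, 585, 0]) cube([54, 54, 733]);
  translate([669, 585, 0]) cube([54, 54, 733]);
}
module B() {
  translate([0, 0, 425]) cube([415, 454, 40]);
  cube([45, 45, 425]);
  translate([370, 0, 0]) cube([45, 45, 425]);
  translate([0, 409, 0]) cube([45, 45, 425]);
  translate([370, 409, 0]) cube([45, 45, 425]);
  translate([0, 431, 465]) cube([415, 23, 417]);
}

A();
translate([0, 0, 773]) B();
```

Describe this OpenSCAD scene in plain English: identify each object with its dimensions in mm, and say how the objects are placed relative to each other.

A is a table with a 769×685 mm rectangular top, 40 mm thick, top surface at z = 773 mm, supported by four 54×54 mm square legs, each inset 46 mm from the nearest pair of top edges, running from the floor.

B is a chair: 415×454 mm seat, 40 mm thick, top at z = 465 mm, on four 45 mm square corner legs flush with the seat edges. A 23 mm thick backrest slab spans the full seat width, extending 417 mm above the seat top, its back face flush with the seat's +y edge.

The chair is on top of the table.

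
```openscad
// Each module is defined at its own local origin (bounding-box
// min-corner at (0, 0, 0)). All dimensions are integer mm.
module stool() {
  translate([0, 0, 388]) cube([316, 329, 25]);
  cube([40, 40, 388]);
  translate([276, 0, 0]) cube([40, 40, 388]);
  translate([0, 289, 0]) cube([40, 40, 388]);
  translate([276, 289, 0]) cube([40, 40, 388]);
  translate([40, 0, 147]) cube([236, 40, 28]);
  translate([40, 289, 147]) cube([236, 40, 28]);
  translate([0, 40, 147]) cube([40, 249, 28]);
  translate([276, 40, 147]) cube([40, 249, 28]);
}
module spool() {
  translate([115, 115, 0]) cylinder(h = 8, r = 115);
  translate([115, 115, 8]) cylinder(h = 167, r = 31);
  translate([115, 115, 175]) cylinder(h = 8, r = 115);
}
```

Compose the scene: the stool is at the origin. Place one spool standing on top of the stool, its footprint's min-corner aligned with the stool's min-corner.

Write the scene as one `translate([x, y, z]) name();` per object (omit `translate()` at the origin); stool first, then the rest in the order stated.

stool();
translate([0, 0, 413]) spool();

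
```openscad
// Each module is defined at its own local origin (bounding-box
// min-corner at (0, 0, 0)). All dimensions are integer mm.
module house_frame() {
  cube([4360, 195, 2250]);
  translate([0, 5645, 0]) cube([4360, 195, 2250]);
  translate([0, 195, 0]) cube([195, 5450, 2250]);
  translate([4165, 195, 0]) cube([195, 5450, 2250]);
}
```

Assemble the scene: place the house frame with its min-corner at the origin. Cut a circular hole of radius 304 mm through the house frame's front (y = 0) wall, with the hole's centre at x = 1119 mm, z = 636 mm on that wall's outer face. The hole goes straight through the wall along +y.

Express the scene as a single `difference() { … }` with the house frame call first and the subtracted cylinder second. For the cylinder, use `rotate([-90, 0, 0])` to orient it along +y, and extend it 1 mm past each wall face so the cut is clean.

difference() {
  house_frame();
  translate([1119, -1, 636]) rotate([-90, 0, 0]) cylinder(h = 197, r = 304);
}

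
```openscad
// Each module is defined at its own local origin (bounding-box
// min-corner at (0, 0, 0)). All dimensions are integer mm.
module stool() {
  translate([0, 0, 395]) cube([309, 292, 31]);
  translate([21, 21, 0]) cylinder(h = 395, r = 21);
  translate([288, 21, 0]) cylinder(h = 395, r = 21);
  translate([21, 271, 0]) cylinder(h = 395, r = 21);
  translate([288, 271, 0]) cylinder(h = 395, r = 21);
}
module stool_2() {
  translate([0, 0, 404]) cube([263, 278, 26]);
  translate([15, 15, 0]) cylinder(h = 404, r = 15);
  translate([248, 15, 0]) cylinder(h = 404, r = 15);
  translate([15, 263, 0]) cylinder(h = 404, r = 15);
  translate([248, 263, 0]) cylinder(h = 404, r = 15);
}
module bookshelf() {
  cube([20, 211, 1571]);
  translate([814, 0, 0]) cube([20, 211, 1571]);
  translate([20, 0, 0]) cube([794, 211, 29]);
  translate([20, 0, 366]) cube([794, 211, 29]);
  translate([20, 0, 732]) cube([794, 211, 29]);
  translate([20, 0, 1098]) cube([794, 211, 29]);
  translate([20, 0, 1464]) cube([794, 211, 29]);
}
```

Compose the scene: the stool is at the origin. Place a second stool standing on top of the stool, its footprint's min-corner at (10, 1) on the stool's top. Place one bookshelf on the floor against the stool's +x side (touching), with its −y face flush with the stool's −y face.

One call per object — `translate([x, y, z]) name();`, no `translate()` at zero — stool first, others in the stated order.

stool();
translate([10, 1, 426]) stool_2();
translate([309, 0, 0]) bookshelf();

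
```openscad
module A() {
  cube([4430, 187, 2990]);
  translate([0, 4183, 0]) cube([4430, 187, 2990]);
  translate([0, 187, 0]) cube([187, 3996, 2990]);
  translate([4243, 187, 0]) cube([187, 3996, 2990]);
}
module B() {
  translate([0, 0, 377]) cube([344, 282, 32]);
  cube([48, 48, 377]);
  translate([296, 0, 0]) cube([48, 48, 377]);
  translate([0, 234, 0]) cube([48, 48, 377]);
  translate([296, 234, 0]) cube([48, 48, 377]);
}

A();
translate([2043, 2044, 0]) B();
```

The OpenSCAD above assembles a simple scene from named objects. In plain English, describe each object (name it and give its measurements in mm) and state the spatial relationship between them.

A is a box-shaped house frame (walls only): outside footprint 4430×4370 mm, wall height 2990 mm, wall thickness 187 mm. The two y-facing walls run the full x-width; the two x-facing walls fit between the inner faces of the y-facing walls.

B is a four-legged stool. The seat is a 344×282×32 mm slab whose top surface is at z = 409 mm; four square legs, each 48×48 mm in cross-section, run from the floor (z = 0) to the underside of the seat, each flush with a corner of the seat.

The stool sits inside the house frame, centred.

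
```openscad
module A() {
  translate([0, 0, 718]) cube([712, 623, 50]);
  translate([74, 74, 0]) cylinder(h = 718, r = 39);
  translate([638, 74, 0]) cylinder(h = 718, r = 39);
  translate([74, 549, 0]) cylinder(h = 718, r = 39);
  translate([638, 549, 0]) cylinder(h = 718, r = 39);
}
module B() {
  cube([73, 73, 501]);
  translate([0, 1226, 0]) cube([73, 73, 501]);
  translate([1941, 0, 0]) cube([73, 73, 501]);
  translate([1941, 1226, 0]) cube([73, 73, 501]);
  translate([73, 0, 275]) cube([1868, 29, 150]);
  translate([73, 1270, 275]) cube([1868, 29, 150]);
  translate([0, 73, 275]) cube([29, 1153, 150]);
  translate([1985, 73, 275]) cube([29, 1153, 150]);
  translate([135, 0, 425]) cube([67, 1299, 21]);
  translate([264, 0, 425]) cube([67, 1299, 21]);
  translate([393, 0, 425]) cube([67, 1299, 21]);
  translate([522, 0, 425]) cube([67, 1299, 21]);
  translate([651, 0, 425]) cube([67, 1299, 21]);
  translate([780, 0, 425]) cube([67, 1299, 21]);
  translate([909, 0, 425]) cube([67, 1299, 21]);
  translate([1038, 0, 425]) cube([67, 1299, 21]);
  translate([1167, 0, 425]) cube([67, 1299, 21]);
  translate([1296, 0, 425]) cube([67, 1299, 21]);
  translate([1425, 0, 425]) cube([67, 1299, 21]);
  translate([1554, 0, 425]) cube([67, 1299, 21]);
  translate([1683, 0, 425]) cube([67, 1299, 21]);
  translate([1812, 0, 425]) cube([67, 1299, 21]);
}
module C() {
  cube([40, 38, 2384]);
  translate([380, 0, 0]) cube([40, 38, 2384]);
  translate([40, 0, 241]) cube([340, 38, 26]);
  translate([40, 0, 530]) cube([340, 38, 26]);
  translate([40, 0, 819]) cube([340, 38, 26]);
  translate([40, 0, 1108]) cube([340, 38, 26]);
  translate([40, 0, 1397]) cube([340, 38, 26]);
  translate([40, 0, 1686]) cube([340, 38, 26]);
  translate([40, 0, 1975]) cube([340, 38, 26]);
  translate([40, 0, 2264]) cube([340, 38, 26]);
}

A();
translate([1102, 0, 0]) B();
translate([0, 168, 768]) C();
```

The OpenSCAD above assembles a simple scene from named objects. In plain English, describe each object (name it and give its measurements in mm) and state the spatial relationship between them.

A is a rectangular dining table. The top is 712×623×50 mm with its upper surface at z = 768 mm. It stands on four round legs of 78 mm diameter, each leg's bounding box inset 35 mm from the nearest pair of top edges, running from the floor to the underside of the top.

B is a bed frame 2014 mm long (x) by 1299 mm wide (y). Four 73×73 mm corner posts, 501 mm tall, at the corners of the footprint. Four rails of 29 mm thickness and 150 mm height run between adjacent posts with their undersides at z = 275 mm, their outer faces flush with the outside of the frame (the two x-running rails run between the posts' inner faces; the two y-running rails run between the posts' inner faces). 14 slats, each 67 mm wide (x) and 21 mm thick, lie across the top of the two x-running rails, running the full 1299 mm width of the frame in y; the slats are evenly spaced along x between the inner faces of the end posts with equal gaps (rounded down to the nearest mm) at the −x end and between each pair — any rounding remainder accumulates at the +x end.

C is a straight ladder. Two 40×38 mm vertical rails, 2384 mm tall, stand 420 mm apart (outside-to-outside) with their front faces coplanar on the −y side. 8 rungs, each 38 mm deep and 26 mm tall, span between the inner faces of the rails, front faces flush with the rails. The lowest rung's underside is at z = 241 mm and rungs are spaced 289 mm apart (underside to underside).

The bed frame is on the floor beside the table on its +x side. The ladder is on top of the table.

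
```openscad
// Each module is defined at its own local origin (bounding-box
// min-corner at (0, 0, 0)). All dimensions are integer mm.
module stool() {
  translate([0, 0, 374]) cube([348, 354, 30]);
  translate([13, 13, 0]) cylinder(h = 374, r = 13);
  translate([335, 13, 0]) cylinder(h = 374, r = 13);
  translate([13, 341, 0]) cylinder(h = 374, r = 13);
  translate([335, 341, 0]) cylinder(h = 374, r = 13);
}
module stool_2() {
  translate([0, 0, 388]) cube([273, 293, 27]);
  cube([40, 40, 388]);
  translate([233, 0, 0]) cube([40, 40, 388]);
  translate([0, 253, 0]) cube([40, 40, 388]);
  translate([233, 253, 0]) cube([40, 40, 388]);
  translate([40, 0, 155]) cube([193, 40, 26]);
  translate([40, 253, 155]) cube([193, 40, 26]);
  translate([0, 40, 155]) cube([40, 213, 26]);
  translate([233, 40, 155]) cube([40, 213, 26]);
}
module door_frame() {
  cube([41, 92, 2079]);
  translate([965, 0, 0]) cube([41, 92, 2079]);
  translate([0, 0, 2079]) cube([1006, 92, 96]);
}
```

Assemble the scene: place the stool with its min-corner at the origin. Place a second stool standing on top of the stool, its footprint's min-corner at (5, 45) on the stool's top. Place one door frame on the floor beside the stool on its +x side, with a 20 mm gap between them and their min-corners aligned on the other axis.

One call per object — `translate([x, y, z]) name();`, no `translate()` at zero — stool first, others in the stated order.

stool();
translate([5, 45, 404]) stool_2();
translate([368, 0, 0]) door_frame();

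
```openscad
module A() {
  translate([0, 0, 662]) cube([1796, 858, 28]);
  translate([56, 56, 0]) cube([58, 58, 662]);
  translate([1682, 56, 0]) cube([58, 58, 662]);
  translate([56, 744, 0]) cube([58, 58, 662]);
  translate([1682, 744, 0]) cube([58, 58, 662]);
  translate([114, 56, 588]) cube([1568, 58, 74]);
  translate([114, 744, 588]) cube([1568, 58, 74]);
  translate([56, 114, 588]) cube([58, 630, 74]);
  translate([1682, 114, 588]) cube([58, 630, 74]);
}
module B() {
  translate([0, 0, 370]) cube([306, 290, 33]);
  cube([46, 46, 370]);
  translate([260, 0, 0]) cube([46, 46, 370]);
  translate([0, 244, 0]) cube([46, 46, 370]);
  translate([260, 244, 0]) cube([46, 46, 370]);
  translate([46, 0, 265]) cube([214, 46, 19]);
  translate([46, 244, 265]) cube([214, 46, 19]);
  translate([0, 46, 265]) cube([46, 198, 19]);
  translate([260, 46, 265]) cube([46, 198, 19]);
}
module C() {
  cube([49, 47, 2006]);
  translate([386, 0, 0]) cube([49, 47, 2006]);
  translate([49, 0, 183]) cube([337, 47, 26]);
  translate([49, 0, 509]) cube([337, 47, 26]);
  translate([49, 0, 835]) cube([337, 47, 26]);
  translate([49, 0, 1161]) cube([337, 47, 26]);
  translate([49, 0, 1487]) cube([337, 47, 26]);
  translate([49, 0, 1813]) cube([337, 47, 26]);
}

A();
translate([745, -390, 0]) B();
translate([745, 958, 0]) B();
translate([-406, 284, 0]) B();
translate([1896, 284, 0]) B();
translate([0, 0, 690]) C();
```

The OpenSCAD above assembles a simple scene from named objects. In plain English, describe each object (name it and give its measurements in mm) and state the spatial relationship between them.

A is a table with a 1796×858 mm rectangular top, 28 mm thick, top surface at z = 690 mm, supported by four 58×58 mm square legs, each inset 56 mm from the nearest pair of top edges, running from the floor. Four apron rails, 58 mm thick and 74 mm tall, run between adjacent legs with their top edges flush with the underside of the top and their outer faces flush with the legs' outer faces.

B is a four-legged stool. The seat is 306×290 mm, 33 mm thick, top at z = 403 mm. It stands on four square legs, each 46×46 mm in cross-section, from z = 0 to the seat underside, each flush with a corner of the seat. Four stretchers, 46 mm wide and 19 mm tall, connect adjacent legs with their undersides at z = 265 mm, each running between the inner faces of the legs it joins and aligned with the legs' outer faces on the other axis.

C is a wooden ladder with two side rails of 49×47 mm section and 2006 mm height, set 435 mm apart overall. Between them run 6 rectangular rungs (47 mm deep, 26 mm thick), front faces flush with the rails' −y face. The bottom of the first rung is 183 mm above the floor and each subsequent rung is 326 mm higher than the one below.

Four stools sit around the table at the −y, +y, −x, +x sides. The ladder is on top of the table.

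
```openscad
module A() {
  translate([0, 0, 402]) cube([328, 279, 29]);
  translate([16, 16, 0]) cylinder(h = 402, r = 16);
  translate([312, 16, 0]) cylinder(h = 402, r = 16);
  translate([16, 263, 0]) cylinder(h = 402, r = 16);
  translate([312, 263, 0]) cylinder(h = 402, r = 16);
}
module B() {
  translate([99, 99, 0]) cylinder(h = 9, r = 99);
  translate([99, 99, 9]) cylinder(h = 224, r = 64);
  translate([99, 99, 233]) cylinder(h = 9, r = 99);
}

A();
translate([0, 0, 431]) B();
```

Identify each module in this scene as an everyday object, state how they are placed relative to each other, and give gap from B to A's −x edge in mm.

The spool's min-x is at 0; the stool's min-x is 0; gap = 0 mm.

A is a stool. B is a spool. The spool is on top of the stool. The gap from the spool to the stool's −x edge is 0 mm.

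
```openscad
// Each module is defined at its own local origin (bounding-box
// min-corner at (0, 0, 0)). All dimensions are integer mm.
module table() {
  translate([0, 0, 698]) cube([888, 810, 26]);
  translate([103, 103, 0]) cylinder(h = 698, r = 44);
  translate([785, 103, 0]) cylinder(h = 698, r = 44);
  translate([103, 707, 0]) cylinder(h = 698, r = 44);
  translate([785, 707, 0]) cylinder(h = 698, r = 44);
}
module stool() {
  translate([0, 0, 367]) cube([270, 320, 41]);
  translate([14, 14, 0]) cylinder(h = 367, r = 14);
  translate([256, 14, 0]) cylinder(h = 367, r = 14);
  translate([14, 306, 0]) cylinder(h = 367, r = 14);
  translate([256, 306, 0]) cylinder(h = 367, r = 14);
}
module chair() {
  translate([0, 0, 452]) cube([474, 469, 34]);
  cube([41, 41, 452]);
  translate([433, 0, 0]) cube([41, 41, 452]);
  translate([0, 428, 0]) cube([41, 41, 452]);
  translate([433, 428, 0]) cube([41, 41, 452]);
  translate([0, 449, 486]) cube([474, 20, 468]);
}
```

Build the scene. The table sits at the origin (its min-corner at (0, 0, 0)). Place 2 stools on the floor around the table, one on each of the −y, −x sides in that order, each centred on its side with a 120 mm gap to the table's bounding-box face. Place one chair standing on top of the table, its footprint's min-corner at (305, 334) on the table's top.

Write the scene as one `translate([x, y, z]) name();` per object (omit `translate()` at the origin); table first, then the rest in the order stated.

table();
translate([309, -440, 0]) stool();
translate([-390, 245, 0]) stool();
translate([305, 334, 724]) chair();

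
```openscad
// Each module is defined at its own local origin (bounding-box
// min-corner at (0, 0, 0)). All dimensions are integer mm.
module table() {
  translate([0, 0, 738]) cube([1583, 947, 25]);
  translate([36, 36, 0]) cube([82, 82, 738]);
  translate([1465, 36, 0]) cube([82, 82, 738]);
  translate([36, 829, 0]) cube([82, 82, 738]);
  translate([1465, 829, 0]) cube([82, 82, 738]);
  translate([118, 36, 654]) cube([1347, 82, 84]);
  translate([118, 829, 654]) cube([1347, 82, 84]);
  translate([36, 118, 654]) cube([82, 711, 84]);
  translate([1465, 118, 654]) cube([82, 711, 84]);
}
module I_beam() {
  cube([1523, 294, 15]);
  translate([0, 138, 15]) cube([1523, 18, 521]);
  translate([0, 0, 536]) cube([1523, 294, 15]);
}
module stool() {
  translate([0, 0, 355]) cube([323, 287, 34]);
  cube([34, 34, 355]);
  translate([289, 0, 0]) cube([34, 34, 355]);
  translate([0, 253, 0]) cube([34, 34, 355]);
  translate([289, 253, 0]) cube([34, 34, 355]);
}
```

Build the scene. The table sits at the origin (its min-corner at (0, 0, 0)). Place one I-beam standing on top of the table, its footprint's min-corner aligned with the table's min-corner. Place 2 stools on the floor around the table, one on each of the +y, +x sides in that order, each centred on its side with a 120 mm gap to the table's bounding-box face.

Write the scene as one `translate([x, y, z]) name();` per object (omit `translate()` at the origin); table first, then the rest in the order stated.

table();
translate([0, 0, 763]) I_beam();
translate([630, 1067, 0]) stool();
translate([1703, 330, 0]) stool();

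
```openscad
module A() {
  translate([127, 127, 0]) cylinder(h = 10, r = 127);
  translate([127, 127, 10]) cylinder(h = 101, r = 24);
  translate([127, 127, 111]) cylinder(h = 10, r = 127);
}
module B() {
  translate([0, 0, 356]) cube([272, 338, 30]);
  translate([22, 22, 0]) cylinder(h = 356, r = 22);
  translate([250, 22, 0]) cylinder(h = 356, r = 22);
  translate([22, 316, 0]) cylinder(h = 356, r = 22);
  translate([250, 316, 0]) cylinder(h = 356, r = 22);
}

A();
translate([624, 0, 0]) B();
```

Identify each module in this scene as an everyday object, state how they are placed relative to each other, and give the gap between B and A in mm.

The stool's nearest face is 370 mm from the spool's +x face.

A is a spool. B is a stool. The stool is on the floor beside the spool on its +x side. The gap between the stool and the spool is 370 mm.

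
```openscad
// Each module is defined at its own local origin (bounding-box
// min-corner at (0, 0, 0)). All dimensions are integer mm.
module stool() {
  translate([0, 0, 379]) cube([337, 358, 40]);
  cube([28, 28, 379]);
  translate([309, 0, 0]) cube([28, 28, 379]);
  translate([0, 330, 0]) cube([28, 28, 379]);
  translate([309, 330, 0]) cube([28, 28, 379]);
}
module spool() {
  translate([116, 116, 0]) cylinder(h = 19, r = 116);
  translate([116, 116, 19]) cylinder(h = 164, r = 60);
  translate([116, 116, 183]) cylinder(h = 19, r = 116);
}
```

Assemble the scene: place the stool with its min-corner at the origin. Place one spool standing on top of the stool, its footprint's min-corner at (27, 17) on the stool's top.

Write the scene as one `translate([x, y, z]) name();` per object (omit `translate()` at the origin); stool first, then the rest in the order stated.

stool();
translate([27, 17, 419]) spool();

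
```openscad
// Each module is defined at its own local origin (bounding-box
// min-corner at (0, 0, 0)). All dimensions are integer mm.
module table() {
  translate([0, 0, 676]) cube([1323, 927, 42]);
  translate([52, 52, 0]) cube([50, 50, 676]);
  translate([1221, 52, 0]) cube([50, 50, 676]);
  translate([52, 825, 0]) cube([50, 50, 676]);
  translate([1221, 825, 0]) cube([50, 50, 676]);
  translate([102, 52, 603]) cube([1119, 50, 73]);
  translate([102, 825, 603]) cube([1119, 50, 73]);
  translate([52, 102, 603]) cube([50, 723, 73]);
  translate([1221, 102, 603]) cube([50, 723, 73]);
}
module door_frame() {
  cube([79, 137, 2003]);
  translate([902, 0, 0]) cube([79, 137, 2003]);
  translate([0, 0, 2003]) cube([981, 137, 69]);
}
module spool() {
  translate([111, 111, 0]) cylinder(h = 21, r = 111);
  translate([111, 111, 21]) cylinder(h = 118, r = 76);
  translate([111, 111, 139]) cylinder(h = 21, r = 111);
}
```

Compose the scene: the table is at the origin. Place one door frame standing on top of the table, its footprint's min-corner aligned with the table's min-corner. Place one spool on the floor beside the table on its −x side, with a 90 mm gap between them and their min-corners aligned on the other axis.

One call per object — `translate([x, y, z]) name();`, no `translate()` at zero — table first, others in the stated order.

table();
translate([0, 0, 718]) door_frame();
translate([-312, 0, 0]) spool();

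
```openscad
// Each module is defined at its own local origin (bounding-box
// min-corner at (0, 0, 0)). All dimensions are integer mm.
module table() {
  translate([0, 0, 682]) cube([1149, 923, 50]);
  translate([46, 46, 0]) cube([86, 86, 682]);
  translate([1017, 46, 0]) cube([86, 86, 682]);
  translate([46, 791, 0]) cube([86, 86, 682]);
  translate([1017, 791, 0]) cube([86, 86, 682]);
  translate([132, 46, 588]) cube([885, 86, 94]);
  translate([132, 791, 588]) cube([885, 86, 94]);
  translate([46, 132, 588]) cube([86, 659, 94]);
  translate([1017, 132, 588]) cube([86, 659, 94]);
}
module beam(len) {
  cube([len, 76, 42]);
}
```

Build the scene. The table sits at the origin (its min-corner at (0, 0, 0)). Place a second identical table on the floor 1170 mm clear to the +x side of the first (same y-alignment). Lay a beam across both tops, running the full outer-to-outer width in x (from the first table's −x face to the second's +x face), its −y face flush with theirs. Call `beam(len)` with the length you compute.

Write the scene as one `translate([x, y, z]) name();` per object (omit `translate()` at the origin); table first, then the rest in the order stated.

table();
translate([2319, 0, 0]) table();
translate([0, 0, 732]) beam(3468);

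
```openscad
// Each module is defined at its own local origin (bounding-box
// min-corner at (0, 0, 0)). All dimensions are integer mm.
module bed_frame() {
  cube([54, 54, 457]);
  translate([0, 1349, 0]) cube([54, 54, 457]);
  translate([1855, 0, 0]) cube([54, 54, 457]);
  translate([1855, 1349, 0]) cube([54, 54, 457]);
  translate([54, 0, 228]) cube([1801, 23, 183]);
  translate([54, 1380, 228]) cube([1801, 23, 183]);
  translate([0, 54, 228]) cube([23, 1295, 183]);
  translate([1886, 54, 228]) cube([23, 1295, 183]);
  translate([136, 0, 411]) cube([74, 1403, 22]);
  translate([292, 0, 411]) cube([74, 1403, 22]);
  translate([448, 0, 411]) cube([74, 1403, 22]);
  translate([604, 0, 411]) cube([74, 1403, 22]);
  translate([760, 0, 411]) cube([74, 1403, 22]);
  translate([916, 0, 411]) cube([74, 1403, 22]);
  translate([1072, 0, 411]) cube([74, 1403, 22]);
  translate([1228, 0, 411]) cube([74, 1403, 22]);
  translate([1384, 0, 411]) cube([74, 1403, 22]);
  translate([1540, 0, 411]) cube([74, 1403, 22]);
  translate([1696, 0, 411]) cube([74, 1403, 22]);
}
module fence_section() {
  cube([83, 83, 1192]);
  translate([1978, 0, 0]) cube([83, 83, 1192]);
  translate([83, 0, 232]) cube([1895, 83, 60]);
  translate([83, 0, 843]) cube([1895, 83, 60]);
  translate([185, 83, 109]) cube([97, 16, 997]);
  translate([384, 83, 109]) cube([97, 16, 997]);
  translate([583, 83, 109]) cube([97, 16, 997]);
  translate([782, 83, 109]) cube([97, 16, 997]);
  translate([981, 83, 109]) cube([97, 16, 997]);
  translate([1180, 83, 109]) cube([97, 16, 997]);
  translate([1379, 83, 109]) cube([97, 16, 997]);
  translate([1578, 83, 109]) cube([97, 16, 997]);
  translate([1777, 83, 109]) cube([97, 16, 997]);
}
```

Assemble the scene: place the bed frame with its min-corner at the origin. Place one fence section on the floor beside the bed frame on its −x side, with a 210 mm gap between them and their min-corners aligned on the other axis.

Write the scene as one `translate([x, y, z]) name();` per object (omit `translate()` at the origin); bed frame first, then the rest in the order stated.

bed_frame();
translate([-2271, 0, 0]) fence_section();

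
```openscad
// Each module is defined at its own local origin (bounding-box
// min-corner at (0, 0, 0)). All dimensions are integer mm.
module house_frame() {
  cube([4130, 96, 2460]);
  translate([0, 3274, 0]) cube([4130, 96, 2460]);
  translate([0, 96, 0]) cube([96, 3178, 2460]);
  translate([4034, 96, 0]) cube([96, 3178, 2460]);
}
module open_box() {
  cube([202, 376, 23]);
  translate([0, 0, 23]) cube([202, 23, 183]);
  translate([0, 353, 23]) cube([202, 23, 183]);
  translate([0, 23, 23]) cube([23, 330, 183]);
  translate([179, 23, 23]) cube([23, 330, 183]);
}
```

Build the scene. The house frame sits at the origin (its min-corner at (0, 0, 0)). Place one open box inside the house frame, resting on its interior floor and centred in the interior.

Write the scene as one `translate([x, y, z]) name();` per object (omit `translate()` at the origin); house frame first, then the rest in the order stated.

house_frame();
translate([1964, 1497, 0]) open_box();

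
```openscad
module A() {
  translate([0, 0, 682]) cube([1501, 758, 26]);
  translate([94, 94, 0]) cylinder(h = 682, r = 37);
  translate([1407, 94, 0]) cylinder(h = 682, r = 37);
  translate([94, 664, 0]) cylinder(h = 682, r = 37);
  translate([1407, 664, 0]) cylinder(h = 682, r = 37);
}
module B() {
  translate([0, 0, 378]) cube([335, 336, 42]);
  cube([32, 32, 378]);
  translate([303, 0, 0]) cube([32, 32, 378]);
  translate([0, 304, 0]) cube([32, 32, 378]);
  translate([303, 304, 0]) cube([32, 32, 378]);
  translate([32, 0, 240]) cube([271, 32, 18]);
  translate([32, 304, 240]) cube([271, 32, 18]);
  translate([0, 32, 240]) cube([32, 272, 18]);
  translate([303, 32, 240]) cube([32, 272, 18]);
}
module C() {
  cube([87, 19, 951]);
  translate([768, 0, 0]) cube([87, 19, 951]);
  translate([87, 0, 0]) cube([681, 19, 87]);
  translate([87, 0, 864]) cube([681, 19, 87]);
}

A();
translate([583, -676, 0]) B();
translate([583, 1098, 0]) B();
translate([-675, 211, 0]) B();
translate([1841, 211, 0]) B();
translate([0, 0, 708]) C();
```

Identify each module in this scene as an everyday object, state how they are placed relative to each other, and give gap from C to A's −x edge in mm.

A is a table. B is a stool. C is a picture frame. Four stools sit around the table at the −y, +y, −x, +x sides. The picture frame is on top of the table. The gap from the picture frame to the table's −x edge is 0 mm.

The picture frame's min-x is at 0; the table's min-x is 0; gap = 0 mm.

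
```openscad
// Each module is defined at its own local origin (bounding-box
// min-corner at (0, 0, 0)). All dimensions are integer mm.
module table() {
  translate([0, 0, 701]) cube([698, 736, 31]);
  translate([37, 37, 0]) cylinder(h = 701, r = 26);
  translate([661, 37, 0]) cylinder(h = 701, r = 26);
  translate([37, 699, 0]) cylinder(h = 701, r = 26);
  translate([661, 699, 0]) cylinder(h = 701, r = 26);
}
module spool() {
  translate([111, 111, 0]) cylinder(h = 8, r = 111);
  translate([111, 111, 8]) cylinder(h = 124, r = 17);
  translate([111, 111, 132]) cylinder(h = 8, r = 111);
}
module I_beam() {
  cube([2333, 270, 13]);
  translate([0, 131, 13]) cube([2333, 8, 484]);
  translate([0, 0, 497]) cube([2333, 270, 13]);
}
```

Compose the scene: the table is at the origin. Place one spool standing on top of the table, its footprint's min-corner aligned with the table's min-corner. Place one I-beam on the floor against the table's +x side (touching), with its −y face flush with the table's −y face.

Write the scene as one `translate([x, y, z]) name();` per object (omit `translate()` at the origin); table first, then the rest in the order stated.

table();
translate([0, 0, 732]) spool();
translate([698, 0, 0]) I_beam();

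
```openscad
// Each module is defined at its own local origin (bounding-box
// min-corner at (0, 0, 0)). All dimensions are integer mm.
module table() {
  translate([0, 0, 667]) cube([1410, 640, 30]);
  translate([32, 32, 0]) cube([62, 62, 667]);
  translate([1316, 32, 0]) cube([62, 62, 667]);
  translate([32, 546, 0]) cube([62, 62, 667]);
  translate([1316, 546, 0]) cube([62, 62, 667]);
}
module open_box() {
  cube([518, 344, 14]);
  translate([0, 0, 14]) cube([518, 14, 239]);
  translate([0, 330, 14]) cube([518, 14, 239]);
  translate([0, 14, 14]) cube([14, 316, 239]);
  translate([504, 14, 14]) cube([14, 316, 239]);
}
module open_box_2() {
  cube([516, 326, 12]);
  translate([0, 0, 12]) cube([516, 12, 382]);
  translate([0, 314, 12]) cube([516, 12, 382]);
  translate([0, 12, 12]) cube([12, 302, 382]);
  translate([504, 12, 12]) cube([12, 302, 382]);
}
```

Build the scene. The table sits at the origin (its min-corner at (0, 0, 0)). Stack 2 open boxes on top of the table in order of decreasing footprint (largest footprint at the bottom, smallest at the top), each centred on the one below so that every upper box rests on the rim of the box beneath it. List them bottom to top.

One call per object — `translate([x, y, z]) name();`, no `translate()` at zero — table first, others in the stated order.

table();
translate([446, 148, 697]) open_box();
translate([447, 157, 950]) open_box_2();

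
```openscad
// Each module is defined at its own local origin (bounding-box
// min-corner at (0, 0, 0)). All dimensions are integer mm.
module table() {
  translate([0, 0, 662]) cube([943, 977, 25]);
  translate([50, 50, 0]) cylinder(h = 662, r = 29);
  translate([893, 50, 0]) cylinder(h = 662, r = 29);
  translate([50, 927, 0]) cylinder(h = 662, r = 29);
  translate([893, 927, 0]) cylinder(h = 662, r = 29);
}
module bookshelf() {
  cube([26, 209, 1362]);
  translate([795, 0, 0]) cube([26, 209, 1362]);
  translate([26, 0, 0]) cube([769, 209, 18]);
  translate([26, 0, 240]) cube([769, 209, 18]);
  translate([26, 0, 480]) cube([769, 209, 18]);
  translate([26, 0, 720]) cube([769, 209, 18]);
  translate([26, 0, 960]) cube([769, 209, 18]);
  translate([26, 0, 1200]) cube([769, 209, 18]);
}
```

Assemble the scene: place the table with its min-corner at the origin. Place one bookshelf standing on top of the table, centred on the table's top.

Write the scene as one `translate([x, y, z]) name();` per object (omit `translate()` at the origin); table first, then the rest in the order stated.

table();
translate([61, 384, 687]) bookshelf();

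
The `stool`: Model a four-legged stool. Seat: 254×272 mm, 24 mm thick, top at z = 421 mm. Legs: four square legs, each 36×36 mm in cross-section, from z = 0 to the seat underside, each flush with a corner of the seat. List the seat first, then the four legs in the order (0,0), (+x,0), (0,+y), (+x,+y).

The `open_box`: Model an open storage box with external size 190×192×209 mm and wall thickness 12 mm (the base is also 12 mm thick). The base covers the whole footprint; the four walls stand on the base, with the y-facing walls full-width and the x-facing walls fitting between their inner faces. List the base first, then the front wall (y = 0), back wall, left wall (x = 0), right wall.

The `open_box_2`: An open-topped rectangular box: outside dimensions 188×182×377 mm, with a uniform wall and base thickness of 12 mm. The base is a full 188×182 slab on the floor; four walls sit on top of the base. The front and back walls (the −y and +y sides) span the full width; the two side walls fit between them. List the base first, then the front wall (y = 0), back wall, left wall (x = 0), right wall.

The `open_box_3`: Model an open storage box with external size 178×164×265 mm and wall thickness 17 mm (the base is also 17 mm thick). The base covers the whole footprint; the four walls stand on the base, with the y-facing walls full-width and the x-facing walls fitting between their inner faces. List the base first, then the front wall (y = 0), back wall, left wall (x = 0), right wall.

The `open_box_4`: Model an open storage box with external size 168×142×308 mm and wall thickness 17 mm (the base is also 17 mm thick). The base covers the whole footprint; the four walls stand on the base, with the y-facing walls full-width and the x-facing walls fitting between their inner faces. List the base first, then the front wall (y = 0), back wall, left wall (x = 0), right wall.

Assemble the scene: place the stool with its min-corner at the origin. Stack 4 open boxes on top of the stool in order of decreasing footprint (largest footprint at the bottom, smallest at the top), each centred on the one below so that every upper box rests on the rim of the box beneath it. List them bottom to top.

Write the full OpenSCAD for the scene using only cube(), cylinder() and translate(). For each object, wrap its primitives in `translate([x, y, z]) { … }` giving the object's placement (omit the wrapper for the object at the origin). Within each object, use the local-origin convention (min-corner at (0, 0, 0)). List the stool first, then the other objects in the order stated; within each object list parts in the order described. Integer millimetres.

translate([0, 0, 397]) cube([254, 272, 24]);
cube([36, 36, 397]);
translate([218, 0, 0]) cube([36, 36, 397]);
translate([0, 236, 0]) cube([36, 36, 397]);
translate([218, 236, 0]) cube([36, 36, 397]);
translate([32, 40, 421]) {
  cube([190, 192, 12]);
  translate([0, 0, 12]) cube([190, 12, 197]);
  translate([0, 180, 12]) cube([190, 12, 197]);
  translate([0, 12, 12]) cube([12, 168, 197]);
  translate([178, 12, 12]) cube([12, 168, 197]);
}
translate([33, 45, 630]) {
  cube([188, 182, 12]);
  translate([0, 0, 12]) cube([188, 12, 365]);
  translate([0, 170, 12]) cube([188, 12, 365]);
  translate([0, 12, 12]) cube([12, 158, 365]);
  translate([176, 12, 12]) cube([12, 158, 365]);
}
translate([38, 54, 1007]) {
  cube([178, 164, 17]);
  translate([0, 0, 17]) cube([178, 17, 248]);
  translate([0, 147, 17]) cube([178, 17, 248]);
  translate([0, 17, 17]) cube([17, 130, 248]);
  translate([161, 17, 17]) cube([17, 130, 248]);
}
translate([43, 65, 1272]) {
  cube([168, 142, 17]);
  translate([0, 0, 17]) cube([168, 17, 291]);
  translate([0, 125, 17]) cube([168, 17, 291]);
  translate([0, 17, 17]) cube([17, 108, 291]);
  translate([151, 17, 17]) cube([17, 108, 291]);
}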